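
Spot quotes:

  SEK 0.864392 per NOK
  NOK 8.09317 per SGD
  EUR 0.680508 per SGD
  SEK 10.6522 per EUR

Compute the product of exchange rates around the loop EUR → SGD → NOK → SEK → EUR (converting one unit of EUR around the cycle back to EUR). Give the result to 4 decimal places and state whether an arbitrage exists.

0.9651 (arbitrage exists)

Around EUR → SGD → NOK → SEK → EUR: 1 ÷ 0.680508 × 8.09317 × 0.864392 ÷ 10.6522 = 0.965066
Product < 1; profitable direction is EUR → SEK → NOK → SGD → EUR.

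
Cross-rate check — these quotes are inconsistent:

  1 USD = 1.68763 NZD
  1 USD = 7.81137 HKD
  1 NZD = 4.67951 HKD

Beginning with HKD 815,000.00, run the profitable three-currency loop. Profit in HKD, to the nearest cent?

Profitable loop is HKD → USD → NZD → HKD:
HKD 815,000.00 ÷ 7.81137 = USD 104,335.09
USD 104,335.09 × 1.68763 = NZD 176,079.03
NZD 176,079.03 × 4.67951 = HKD 823,963.58
Profit = HKD 823,963.58 − HKD 815,000.00

Profit: HKD 8,963.58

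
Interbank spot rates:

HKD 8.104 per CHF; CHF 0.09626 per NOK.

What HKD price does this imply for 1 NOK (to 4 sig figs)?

1 NOK × 0.09626 = 0.09626 CHF
0.09626 CHF × 8.104 = 0.780091 HKD

NOK/HKD = 0.7801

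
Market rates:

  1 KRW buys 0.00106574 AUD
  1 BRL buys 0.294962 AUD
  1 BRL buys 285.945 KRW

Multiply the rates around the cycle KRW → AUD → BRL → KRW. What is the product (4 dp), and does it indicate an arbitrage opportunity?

1.0332 (arbitrage exists)

Around KRW → AUD → BRL → KRW: 1 × 0.00106574 ÷ 0.294962 × 285.945 = 1.033160
Product > 1; profitable direction is KRW → AUD → BRL → KRW.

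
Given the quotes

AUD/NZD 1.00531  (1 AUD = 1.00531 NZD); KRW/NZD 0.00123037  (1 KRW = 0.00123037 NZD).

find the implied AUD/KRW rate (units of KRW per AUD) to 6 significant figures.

AUD/KRW = 817.079

1 AUD × 1.00531 = 1.00531 NZD
1.00531 NZD ÷ 0.00123037 = 817.079 KRW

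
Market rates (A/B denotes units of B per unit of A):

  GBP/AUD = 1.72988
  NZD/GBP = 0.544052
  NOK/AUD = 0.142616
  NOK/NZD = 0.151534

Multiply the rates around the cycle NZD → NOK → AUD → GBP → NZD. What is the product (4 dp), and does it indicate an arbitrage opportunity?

Around NZD → NOK → AUD → GBP → NZD: 1 ÷ 0.151534 × 0.142616 ÷ 1.72988 ÷ 0.544052 = 1.000004
Product ≈ 1 (deviation 0.000%, within rounding noise).

1.0000 (no arbitrage)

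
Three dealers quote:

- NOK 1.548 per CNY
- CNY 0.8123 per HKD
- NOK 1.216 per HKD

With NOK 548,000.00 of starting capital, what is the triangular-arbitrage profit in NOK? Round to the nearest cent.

Profit: NOK 18,675.44

Profitable loop is NOK → HKD → CNY → NOK:
NOK 548,000.00 ÷ 1.216 = HKD 450,657.89
HKD 450,657.89 × 0.8123 = CNY 366,069.41
CNY 366,069.41 × 1.548 = NOK 566,675.44
Profit = NOK 566,675.44 − NOK 548,000.00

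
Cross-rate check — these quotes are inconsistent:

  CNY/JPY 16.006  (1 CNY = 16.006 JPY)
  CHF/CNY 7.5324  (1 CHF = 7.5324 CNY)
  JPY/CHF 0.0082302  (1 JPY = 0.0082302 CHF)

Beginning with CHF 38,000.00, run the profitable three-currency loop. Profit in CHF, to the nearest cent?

Profit: CHF 296.32

Profitable loop is CHF → JPY → CNY → CHF:
CHF 38,000.00 ÷ 0.0082302 = JPY 4,617,142
JPY 4,617,142 ÷ 16.006 = CNY 288,463.19
CNY 288,463.19 ÷ 7.5324 = CHF 38,296.32
Profit = CHF 38,296.32 − CHF 38,000.00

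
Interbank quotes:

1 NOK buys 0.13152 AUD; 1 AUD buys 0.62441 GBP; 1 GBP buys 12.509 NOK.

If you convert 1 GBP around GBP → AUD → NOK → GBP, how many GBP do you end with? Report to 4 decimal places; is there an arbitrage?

0.9735 (arbitrage exists)

Around GBP → AUD → NOK → GBP: 1 ÷ 0.62441 ÷ 0.13152 ÷ 12.509 = 0.973455
Product < 1; profitable direction is GBP → NOK → AUD → GBP.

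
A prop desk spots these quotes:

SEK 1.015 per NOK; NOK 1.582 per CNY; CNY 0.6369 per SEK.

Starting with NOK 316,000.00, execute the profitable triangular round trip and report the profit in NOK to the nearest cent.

Profitable loop is NOK → SEK → CNY → NOK:
NOK 316,000.00 × 1.015 = SEK 320,740.00
SEK 320,740.00 × 0.6369 = CNY 204,279.31
CNY 204,279.31 × 1.582 = NOK 323,169.86
Profit = NOK 323,169.86 − NOK 316,000.00

Profit: NOK 7,169.86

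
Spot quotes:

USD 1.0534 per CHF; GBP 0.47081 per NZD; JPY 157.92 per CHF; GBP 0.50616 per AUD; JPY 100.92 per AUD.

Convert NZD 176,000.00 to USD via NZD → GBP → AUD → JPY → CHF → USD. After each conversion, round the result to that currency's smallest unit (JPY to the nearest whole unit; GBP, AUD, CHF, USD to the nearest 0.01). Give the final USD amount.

NZD 176,000.00 × 0.47081 = GBP 82,862.56
GBP 82,862.56 ÷ 0.50616 = AUD 163,708.23
AUD 163,708.23 × 100.92 = JPY 16,521,435
JPY 16,521,435 ÷ 157.92 = CHF 104,619.02
CHF 104,619.02 × 1.0534 = USD 110,205.68

USD 110,205.68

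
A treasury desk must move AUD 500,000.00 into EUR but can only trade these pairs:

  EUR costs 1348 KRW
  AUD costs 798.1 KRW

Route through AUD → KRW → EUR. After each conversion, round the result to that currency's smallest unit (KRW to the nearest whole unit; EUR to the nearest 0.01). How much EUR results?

AUD 500,000.00 × 798.1 = KRW 399,050,000
KRW 399,050,000 ÷ 1348 = EUR 296,031.16

EUR 296,031.16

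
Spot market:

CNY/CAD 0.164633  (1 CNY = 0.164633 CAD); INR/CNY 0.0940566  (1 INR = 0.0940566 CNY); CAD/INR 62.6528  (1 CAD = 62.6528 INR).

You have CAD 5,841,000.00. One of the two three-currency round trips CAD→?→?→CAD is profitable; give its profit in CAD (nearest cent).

Profitable loop is CAD → CNY → INR → CAD:
CAD 5,841,000.00 ÷ 0.164633 = CNY 35,478,913.71
CNY 35,478,913.71 ÷ 0.0940566 = INR 377,208,124.74
INR 377,208,124.74 ÷ 62.6528 = CAD 6,020,610.81
Profit = CAD 6,020,610.81 − CAD 5,841,000.00

Profit: CAD 179,610.81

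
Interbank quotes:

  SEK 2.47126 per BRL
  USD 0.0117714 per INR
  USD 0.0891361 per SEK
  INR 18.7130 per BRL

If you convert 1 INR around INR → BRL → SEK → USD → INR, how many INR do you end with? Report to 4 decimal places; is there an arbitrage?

Around INR → BRL → SEK → USD → INR: 1 ÷ 18.7130 × 2.47126 × 0.0891361 ÷ 0.0117714 = 1.000001
Product ≈ 1 (deviation 0.000%, within rounding noise).

1.0000 (no arbitrage)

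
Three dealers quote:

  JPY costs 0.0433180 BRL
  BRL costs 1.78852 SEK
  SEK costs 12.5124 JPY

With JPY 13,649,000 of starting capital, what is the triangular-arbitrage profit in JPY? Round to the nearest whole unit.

Profitable loop is JPY → SEK → BRL → JPY:
JPY 13,649,000 ÷ 12.5124 = SEK 1,090,837.89
SEK 1,090,837.89 ÷ 1.78852 = BRL 609,910.93
BRL 609,910.93 ÷ 0.0433180 = JPY 14,079,850
Profit = JPY 14,079,850 − JPY 13,649,000

Profit: JPY 430,850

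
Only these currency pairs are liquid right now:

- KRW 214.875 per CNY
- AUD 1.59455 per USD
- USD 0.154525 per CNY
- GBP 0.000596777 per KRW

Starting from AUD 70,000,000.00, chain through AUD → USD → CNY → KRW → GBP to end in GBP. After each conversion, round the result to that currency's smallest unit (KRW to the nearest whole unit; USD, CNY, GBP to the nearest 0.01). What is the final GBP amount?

GBP 36,429,995.07

AUD 70,000,000.00 ÷ 1.59455 = USD 43,899,532.78
USD 43,899,532.78 ÷ 0.154525 = CNY 284,093,400.94
CNY 284,093,400.94 × 214.875 = KRW 61,044,569,527
KRW 61,044,569,527 × 0.000596777 = GBP 36,429,995.07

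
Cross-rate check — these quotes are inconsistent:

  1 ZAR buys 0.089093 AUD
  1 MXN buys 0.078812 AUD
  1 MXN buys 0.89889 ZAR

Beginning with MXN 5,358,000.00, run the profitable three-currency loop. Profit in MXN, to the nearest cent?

Profit: MXN 86,531.22

Profitable loop is MXN → ZAR → AUD → MXN:
MXN 5,358,000.00 × 0.89889 = ZAR 4,816,252.62
ZAR 4,816,252.62 × 0.089093 = AUD 429,094.39
AUD 429,094.39 ÷ 0.078812 = MXN 5,444,531.22
Profit = MXN 5,444,531.22 − MXN 5,358,000.00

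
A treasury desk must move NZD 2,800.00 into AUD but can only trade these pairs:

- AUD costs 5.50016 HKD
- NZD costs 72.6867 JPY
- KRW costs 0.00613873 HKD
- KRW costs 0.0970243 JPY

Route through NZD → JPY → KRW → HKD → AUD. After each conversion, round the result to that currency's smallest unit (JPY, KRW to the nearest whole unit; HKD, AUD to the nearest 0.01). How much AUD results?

NZD 2,800.00 × 72.6867 = JPY 203,523
JPY 203,523 ÷ 0.0970243 = KRW 2,097,650
KRW 2,097,650 × 0.00613873 = HKD 12,876.91
HKD 12,876.91 ÷ 5.50016 = AUD 2,341.19

AUD 2,341.19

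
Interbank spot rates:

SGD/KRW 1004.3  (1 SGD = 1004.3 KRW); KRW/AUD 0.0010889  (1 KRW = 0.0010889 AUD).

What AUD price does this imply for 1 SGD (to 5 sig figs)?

SGD/AUD = 1.0936

1 SGD × 1004.3 = 1004.3 KRW
1004.3 KRW × 0.0010889 = 1.09358 AUD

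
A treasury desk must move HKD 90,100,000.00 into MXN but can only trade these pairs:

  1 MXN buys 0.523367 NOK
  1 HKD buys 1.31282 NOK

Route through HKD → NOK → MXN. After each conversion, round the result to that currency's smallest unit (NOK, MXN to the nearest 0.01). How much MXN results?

MXN 226,007,910.32

HKD 90,100,000.00 × 1.31282 = NOK 118,285,082.00
NOK 118,285,082.00 ÷ 0.523367 = MXN 226,007,910.32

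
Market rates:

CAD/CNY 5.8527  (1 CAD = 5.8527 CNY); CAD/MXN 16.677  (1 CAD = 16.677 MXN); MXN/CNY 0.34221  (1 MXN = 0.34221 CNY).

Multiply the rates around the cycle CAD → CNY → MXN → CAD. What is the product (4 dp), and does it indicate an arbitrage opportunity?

Around CAD → CNY → MXN → CAD: 1 × 5.8527 ÷ 0.34221 ÷ 16.677 = 1.025524
Product > 1; profitable direction is CAD → CNY → MXN → CAD.

1.0255 (arbitrage exists)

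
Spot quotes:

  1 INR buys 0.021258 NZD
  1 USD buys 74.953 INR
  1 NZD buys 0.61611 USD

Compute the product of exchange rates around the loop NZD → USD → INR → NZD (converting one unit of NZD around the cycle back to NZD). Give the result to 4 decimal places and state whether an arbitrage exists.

Around NZD → USD → INR → NZD: 1 × 0.61611 × 74.953 × 0.021258 = 0.981679
Product < 1; profitable direction is NZD → INR → USD → NZD.

0.9817 (arbitrage exists)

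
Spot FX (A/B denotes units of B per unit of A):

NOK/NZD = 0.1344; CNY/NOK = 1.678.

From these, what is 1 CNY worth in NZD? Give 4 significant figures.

1 CNY × 1.678 = 1.678 NOK
1.678 NOK × 0.1344 = 0.225523 NZD

CNY/NZD = 0.2255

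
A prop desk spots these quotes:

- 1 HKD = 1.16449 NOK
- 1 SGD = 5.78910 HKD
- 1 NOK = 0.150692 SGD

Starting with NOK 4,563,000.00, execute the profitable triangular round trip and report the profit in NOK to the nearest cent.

Profit: NOK 72,402.82

Profitable loop is NOK → SGD → HKD → NOK:
NOK 4,563,000.00 × 0.150692 = SGD 687,607.60
SGD 687,607.60 × 5.78910 = HKD 3,980,629.13
HKD 3,980,629.13 × 1.16449 = NOK 4,635,402.82
Profit = NOK 4,635,402.82 − NOK 4,563,000.00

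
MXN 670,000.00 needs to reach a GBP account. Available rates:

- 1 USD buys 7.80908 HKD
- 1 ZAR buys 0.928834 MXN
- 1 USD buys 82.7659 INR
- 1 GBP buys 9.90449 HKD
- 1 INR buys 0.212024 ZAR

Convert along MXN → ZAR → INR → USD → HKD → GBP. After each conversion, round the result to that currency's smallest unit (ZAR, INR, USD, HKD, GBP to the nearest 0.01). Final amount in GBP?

MXN 670,000.00 ÷ 0.928834 = ZAR 721,334.49
ZAR 721,334.49 ÷ 0.212024 = INR 3,402,136.03
INR 3,402,136.03 ÷ 82.7659 = USD 41,105.53
USD 41,105.53 × 7.80908 = HKD 320,996.37
HKD 320,996.37 ÷ 9.90449 = GBP 32,409.18

GBP 32,409.18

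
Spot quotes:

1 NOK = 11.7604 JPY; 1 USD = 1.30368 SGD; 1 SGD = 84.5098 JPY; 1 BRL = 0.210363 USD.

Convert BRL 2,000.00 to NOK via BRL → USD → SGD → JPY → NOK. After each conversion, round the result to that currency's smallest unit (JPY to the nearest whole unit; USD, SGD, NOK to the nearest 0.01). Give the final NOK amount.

NOK 3,941.53

BRL 2,000.00 × 0.210363 = USD 420.73
USD 420.73 × 1.30368 = SGD 548.50
SGD 548.50 × 84.5098 = JPY 46,354
JPY 46,354 ÷ 11.7604 = NOK 3,941.53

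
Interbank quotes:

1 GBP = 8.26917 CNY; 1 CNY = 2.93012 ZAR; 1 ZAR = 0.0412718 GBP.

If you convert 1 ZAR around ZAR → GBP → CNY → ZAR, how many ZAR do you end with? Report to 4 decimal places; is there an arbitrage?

Around ZAR → GBP → CNY → ZAR: 1 × 0.0412718 × 8.26917 × 2.93012 = 1.000002
Product ≈ 1 (deviation 0.000%, within rounding noise).

1.0000 (no arbitrage)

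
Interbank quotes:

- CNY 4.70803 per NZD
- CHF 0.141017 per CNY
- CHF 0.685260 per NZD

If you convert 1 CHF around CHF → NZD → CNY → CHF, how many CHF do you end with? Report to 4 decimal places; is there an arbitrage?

0.9688 (arbitrage exists)

Around CHF → NZD → CNY → CHF: 1 ÷ 0.685260 × 4.70803 × 0.141017 = 0.968847
Product < 1; profitable direction is CHF → CNY → NZD → CHF.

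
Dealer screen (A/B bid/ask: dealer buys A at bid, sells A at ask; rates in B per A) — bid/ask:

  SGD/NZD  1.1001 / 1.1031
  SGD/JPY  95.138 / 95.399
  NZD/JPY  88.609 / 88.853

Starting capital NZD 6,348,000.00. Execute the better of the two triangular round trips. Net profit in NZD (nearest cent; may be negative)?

Net profit: NZD 138,390.57

Best loop NZD → JPY → SGD → NZD:
NZD 6,348,000.00 × 88.609 (sell NZD at bid) = JPY 562,489,932
JPY 562,489,932 ÷ 95.399 (buy SGD at ask) = SGD 5,896,182.69
SGD 5,896,182.69 × 1.1001 (sell SGD at bid) = NZD 6,486,390.57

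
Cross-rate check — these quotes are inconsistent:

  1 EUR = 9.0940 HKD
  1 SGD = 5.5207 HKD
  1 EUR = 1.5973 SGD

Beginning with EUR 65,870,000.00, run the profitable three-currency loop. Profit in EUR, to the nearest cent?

Profitable loop is EUR → HKD → SGD → EUR:
EUR 65,870,000.00 × 9.0940 = HKD 599,021,780.00
HKD 599,021,780.00 ÷ 5.5207 = SGD 108,504,678.75
SGD 108,504,678.75 ÷ 1.5973 = EUR 67,930,056.19
Profit = EUR 67,930,056.19 − EUR 65,870,000.00

Profit: EUR 2,060,056.19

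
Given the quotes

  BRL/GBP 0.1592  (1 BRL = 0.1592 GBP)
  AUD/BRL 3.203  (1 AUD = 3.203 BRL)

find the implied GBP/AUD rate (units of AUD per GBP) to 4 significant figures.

1 GBP ÷ 0.1592 = 6.28141 BRL
6.28141 BRL ÷ 3.203 = 1.9611 AUD

GBP/AUD = 1.961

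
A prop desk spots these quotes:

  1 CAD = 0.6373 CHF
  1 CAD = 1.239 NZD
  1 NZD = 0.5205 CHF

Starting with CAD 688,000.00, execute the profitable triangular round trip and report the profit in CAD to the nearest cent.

Profit: CAD 8,204.07

Profitable loop is CAD → NZD → CHF → CAD:
CAD 688,000.00 × 1.239 = NZD 852,432.00
NZD 852,432.00 × 0.5205 = CHF 443,690.86
CHF 443,690.86 ÷ 0.6373 = CAD 696,204.07
Profit = CAD 696,204.07 − CAD 688,000.00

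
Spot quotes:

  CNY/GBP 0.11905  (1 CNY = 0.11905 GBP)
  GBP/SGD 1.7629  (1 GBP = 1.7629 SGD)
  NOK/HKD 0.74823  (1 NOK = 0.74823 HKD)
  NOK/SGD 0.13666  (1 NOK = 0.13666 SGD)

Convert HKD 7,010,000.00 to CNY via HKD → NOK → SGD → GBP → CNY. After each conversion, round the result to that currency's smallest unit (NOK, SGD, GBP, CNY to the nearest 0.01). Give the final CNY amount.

HKD 7,010,000.00 ÷ 0.74823 = NOK 9,368,776.98
NOK 9,368,776.98 × 0.13666 = SGD 1,280,337.06
SGD 1,280,337.06 ÷ 1.7629 = GBP 726,267.55
GBP 726,267.55 ÷ 0.11905 = CNY 6,100,525.41

CNY 6,100,525.41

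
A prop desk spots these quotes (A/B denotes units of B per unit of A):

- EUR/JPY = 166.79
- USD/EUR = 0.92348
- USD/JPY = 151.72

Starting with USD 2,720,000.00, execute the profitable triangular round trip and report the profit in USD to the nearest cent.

Profit: USD 41,363.46

Profitable loop is USD → EUR → JPY → USD:
USD 2,720,000.00 × 0.92348 = EUR 2,511,865.60
EUR 2,511,865.60 × 166.79 = JPY 418,954,063
JPY 418,954,063 ÷ 151.72 = USD 2,761,363.46
Profit = USD 2,761,363.46 − USD 2,720,000.00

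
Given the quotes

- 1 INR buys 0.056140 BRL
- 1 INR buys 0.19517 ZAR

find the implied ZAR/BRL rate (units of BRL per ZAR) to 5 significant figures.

ZAR/BRL = 0.28765

1 ZAR ÷ 0.19517 = 5.12374 INR
5.12374 INR × 0.056140 = 0.287647 BRL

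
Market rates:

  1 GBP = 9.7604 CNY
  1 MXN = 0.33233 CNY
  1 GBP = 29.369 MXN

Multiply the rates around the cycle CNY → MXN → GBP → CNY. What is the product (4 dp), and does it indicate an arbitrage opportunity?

Around CNY → MXN → GBP → CNY: 1 ÷ 0.33233 ÷ 29.369 × 9.7604 = 1.000021
Product ≈ 1 (deviation 0.002%, within rounding noise).

1.0000 (no arbitrage)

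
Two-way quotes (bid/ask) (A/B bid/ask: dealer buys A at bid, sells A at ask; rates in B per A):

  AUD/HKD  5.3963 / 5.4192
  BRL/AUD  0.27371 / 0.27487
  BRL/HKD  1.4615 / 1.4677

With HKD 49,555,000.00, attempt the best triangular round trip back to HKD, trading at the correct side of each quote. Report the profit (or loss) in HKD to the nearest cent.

Best loop HKD → BRL → AUD → HKD:
HKD 49,555,000.00 ÷ 1.4677 (buy BRL at ask) = BRL 33,763,711.93
BRL 33,763,711.93 × 0.27371 (sell BRL at bid) = AUD 9,241,465.59
AUD 9,241,465.59 × 5.3963 (sell AUD at bid) = HKD 49,869,720.78

Net profit: HKD 314,720.78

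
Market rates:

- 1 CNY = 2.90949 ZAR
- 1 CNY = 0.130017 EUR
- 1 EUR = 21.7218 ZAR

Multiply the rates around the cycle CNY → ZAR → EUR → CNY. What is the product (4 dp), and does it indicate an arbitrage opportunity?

1.0302 (arbitrage exists)

Around CNY → ZAR → EUR → CNY: 1 × 2.90949 ÷ 21.7218 ÷ 0.130017 = 1.030199
Product > 1; profitable direction is CNY → ZAR → EUR → CNY.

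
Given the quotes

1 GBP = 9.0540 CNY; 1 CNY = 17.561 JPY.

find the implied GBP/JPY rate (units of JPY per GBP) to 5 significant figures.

GBP/JPY = 159.00

1 GBP × 9.0540 = 9.054 CNY
9.054 CNY × 17.561 = 158.997 JPY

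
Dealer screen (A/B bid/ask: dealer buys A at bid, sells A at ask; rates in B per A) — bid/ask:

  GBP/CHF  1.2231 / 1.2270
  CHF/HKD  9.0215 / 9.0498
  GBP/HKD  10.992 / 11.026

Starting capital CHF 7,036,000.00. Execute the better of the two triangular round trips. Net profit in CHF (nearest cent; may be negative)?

Net profit: CHF 5,230.51

Best loop CHF → HKD → GBP → CHF:
CHF 7,036,000.00 × 9.0215 (sell CHF at bid) = HKD 63,475,274.00
HKD 63,475,274.00 ÷ 11.026 (buy GBP at ask) = GBP 5,756,872.30
GBP 5,756,872.30 × 1.2231 (sell GBP at bid) = CHF 7,041,230.51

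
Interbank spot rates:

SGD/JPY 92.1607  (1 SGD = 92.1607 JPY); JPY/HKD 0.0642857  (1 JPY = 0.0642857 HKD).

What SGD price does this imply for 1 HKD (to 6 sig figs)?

HKD/SGD = 0.168787

1 HKD ÷ 0.0642857 = 15.5556 JPY
15.5556 JPY ÷ 92.1607 = 0.168787 SGD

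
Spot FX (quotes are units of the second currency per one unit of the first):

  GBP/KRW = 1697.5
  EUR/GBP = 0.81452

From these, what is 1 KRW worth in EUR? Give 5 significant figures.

1 KRW ÷ 1697.5 = 0.000589102 GBP
0.000589102 GBP ÷ 0.81452 = 0.00072325 EUR

KRW/EUR = 0.00072325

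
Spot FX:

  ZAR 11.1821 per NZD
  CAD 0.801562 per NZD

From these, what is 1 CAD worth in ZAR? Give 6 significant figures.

CAD/ZAR = 13.9504

1 CAD ÷ 0.801562 = 1.24756 NZD
1.24756 NZD × 11.1821 = 13.9504 ZAR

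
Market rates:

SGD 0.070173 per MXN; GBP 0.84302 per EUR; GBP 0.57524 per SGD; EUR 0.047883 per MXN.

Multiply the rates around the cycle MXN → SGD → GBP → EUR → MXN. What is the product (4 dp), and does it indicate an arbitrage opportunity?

Around MXN → SGD → GBP → EUR → MXN: 1 × 0.070173 × 0.57524 ÷ 0.84302 ÷ 0.047883 = 1.000000
Product ≈ 1 (deviation 0.000%, within rounding noise).

1.0000 (no arbitrage)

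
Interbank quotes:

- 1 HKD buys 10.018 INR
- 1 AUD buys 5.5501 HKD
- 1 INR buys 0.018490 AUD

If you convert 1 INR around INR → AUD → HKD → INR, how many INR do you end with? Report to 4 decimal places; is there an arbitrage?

1.0281 (arbitrage exists)

Around INR → AUD → HKD → INR: 1 × 0.018490 × 5.5501 × 10.018 = 1.028061
Product > 1; profitable direction is INR → AUD → HKD → INR.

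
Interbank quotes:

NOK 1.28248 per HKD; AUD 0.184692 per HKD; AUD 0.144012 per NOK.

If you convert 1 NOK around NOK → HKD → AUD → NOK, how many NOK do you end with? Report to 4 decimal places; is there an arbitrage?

1.0000 (no arbitrage)

Around NOK → HKD → AUD → NOK: 1 ÷ 1.28248 × 0.184692 ÷ 0.144012 = 0.999997
Product ≈ 1 (deviation 0.000%, within rounding noise).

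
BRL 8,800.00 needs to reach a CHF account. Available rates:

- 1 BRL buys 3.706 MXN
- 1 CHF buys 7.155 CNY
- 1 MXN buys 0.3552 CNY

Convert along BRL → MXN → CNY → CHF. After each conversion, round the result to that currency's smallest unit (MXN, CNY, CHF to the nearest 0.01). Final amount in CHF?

BRL 8,800.00 × 3.706 = MXN 32,612.80
MXN 32,612.80 × 0.3552 = CNY 11,584.07
CNY 11,584.07 ÷ 7.155 = CHF 1,619.02

CHF 1,619.02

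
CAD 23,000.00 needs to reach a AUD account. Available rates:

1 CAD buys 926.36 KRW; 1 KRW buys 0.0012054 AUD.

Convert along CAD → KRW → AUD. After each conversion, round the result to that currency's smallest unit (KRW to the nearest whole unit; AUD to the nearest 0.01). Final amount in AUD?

AUD 25,682.59

CAD 23,000.00 × 926.36 = KRW 21,306,280
KRW 21,306,280 × 0.0012054 = AUD 25,682.59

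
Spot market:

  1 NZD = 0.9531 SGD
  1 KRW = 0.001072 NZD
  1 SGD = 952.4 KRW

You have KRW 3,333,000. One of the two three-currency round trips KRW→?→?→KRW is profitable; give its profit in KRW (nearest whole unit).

Profit: KRW 92,174

Profitable loop is KRW → SGD → NZD → KRW:
KRW 3,333,000 ÷ 952.4 = SGD 3,499.58
SGD 3,499.58 ÷ 0.9531 = NZD 3,671.79
NZD 3,671.79 ÷ 0.001072 = KRW 3,425,174
Profit = KRW 3,425,174 − KRW 3,333,000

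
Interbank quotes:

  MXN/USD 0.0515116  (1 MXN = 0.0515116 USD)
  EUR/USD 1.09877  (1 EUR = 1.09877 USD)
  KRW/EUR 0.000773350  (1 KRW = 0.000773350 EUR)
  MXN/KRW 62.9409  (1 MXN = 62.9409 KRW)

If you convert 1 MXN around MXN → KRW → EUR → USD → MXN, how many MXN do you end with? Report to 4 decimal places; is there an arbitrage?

Around MXN → KRW → EUR → USD → MXN: 1 × 62.9409 × 0.000773350 × 1.09877 ÷ 0.0515116 = 1.038271
Product > 1; profitable direction is MXN → KRW → EUR → USD → MXN.

1.0383 (arbitrage exists)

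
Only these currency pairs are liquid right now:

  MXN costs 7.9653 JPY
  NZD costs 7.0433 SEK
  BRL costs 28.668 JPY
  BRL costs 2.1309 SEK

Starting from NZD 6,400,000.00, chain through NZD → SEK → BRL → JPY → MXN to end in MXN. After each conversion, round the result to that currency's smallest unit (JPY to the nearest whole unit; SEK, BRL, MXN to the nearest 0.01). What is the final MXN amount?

MXN 76,135,700.85

NZD 6,400,000.00 × 7.0433 = SEK 45,077,120.00
SEK 45,077,120.00 ÷ 2.1309 = BRL 21,154,028.81
BRL 21,154,028.81 × 28.668 = JPY 606,443,698
JPY 606,443,698 ÷ 7.9653 = MXN 76,135,700.85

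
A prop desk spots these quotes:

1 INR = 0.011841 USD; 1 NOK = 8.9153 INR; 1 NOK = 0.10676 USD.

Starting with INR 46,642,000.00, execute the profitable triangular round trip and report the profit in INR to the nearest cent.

Profit: INR 527,512.40

Profitable loop is INR → NOK → USD → INR:
INR 46,642,000.00 ÷ 8.9153 = NOK 5,231,680.37
NOK 5,231,680.37 × 0.10676 = USD 558,534.20
USD 558,534.20 ÷ 0.011841 = INR 47,169,512.40
Profit = INR 47,169,512.40 − INR 46,642,000.00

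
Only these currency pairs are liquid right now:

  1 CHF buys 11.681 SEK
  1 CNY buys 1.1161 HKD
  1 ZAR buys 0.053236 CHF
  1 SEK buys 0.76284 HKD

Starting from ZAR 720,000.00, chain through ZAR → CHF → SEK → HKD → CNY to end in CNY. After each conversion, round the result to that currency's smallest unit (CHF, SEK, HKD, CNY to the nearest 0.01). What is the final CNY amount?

ZAR 720,000.00 × 0.053236 = CHF 38,329.92
CHF 38,329.92 × 11.681 = SEK 447,731.80
SEK 447,731.80 × 0.76284 = HKD 341,547.73
HKD 341,547.73 ÷ 1.1161 = CNY 306,018.93

CNY 306,018.93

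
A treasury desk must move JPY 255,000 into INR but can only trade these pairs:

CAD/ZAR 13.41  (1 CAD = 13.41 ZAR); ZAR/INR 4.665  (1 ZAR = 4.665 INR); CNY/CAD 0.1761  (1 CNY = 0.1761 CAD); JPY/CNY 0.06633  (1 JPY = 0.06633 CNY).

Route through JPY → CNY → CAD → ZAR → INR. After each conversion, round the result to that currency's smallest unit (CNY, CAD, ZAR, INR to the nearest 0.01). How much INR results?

INR 186,332.98

JPY 255,000 × 0.06633 = CNY 16,914.15
CNY 16,914.15 × 0.1761 = CAD 2,978.58
CAD 2,978.58 × 13.41 = ZAR 39,942.76
ZAR 39,942.76 × 4.665 = INR 186,332.98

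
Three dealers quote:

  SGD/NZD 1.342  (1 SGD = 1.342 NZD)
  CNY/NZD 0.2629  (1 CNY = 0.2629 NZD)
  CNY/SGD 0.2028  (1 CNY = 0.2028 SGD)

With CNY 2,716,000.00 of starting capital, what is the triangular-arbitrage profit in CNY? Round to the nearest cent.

Profitable loop is CNY → SGD → NZD → CNY:
CNY 2,716,000.00 × 0.2028 = SGD 550,804.80
SGD 550,804.80 × 1.342 = NZD 739,180.04
NZD 739,180.04 ÷ 0.2629 = CNY 2,811,639.56
Profit = CNY 2,811,639.56 − CNY 2,716,000.00

Profit: CNY 95,639.56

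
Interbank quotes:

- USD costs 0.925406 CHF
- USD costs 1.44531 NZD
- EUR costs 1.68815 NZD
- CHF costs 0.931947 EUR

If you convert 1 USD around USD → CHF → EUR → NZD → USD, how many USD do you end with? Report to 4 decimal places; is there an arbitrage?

Around USD → CHF → EUR → NZD → USD: 1 × 0.925406 × 0.931947 × 1.68815 ÷ 1.44531 = 1.007334
Product > 1; profitable direction is USD → CHF → EUR → NZD → USD.

1.0073 (arbitrage exists)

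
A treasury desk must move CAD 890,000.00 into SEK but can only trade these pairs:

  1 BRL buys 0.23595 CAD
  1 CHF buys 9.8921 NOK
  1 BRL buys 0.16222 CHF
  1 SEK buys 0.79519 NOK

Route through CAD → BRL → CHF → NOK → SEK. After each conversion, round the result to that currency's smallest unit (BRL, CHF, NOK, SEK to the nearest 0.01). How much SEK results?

CAD 890,000.00 ÷ 0.23595 = BRL 3,771,985.59
BRL 3,771,985.59 × 0.16222 = CHF 611,891.50
CHF 611,891.50 × 9.8921 = NOK 6,052,891.91
NOK 6,052,891.91 ÷ 0.79519 = SEK 7,611,881.32

SEK 7,611,881.32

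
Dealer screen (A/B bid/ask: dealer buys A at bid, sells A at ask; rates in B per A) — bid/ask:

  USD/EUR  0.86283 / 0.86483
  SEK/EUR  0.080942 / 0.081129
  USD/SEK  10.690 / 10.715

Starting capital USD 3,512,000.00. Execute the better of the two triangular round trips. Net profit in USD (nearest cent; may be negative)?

Best loop USD → SEK → EUR → USD:
USD 3,512,000.00 × 10.690 (sell USD at bid) = SEK 37,543,280.00
SEK 37,543,280.00 × 0.080942 (sell SEK at bid) = EUR 3,038,828.17
EUR 3,038,828.17 ÷ 0.86483 (buy USD at ask) = USD 3,513,786.72

Net profit: USD 1,786.72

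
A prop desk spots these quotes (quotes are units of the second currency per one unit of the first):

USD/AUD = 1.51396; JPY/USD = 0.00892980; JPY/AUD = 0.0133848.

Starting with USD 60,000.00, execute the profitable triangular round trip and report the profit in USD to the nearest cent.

Profitable loop is USD → AUD → JPY → USD:
USD 60,000.00 × 1.51396 = AUD 90,837.60
AUD 90,837.60 ÷ 0.0133848 = JPY 6,786,624
JPY 6,786,624 × 0.00892980 = USD 60,603.19
Profit = USD 60,603.19 − USD 60,000.00

Profit: USD 603.19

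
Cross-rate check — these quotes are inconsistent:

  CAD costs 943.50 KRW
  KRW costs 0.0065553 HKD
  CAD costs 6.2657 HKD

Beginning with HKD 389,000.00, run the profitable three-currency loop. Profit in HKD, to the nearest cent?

Profitable loop is HKD → KRW → CAD → HKD:
HKD 389,000.00 ÷ 0.0065553 = KRW 59,341,296
KRW 59,341,296 ÷ 943.50 = CAD 62,894.86
CAD 62,894.86 × 6.2657 = HKD 394,080.30
Profit = HKD 394,080.30 − HKD 389,000.00

Profit: HKD 5,080.30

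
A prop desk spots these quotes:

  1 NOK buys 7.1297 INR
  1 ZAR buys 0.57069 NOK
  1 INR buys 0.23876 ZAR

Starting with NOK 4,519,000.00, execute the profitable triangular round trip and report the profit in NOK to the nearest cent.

Profitable loop is NOK → ZAR → INR → NOK:
NOK 4,519,000.00 ÷ 0.57069 = ZAR 7,918,484.64
ZAR 7,918,484.64 ÷ 0.23876 = INR 33,165,038.71
INR 33,165,038.71 ÷ 7.1297 = NOK 4,651,673.80
Profit = NOK 4,651,673.80 − NOK 4,519,000.00

Profit: NOK 132,673.80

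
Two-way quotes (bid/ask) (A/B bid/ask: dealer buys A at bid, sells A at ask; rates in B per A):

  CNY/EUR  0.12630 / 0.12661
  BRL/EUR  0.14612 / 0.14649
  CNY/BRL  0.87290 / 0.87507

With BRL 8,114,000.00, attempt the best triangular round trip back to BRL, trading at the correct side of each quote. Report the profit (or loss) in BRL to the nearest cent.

Best loop BRL → EUR → CNY → BRL:
BRL 8,114,000.00 × 0.14612 (sell BRL at bid) = EUR 1,185,617.68
EUR 1,185,617.68 ÷ 0.12661 (buy CNY at ask) = CNY 9,364,328.88
CNY 9,364,328.88 × 0.87290 (sell CNY at bid) = BRL 8,174,122.68

Net profit: BRL 60,122.68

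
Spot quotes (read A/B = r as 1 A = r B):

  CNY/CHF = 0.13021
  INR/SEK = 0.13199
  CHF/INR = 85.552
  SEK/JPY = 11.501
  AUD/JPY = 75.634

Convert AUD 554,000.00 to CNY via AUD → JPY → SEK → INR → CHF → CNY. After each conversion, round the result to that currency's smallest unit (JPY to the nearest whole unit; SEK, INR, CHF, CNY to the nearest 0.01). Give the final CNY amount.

CNY 2,477,853.93

AUD 554,000.00 × 75.634 = JPY 41,901,236
JPY 41,901,236 ÷ 11.501 = SEK 3,643,268.93
SEK 3,643,268.93 ÷ 0.13199 = INR 27,602,613.30
INR 27,602,613.30 ÷ 85.552 = CHF 322,641.36
CHF 322,641.36 ÷ 0.13021 = CNY 2,477,853.93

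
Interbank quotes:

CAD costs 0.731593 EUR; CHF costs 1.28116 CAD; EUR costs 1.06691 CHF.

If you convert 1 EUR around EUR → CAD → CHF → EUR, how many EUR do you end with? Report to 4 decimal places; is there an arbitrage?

1.0000 (no arbitrage)

Around EUR → CAD → CHF → EUR: 1 ÷ 0.731593 ÷ 1.28116 ÷ 1.06691 = 0.999998
Product ≈ 1 (deviation 0.000%, within rounding noise).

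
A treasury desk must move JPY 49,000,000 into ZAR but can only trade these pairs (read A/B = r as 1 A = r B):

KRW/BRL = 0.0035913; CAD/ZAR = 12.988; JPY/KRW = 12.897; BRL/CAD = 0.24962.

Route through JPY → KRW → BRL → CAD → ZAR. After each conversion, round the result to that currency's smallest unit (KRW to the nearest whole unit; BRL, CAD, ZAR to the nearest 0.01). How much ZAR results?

ZAR 7,357,971.89

JPY 49,000,000 × 12.897 = KRW 631,953,000
KRW 631,953,000 × 0.0035913 = BRL 2,269,532.81
BRL 2,269,532.81 × 0.24962 = CAD 566,520.78
CAD 566,520.78 × 12.988 = ZAR 7,357,971.89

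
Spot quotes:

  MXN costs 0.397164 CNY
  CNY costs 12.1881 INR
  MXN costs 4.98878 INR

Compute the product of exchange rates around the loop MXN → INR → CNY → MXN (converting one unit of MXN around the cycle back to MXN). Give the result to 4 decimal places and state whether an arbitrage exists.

Around MXN → INR → CNY → MXN: 1 × 4.98878 ÷ 12.1881 ÷ 0.397164 = 1.030596
Product > 1; profitable direction is MXN → INR → CNY → MXN.

1.0306 (arbitrage exists)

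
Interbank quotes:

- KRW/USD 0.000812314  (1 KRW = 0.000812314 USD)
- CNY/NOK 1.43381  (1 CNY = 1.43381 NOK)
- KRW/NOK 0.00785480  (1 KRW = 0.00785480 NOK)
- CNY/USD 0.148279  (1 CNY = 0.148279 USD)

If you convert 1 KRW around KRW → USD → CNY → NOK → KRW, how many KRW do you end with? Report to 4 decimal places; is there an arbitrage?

Around KRW → USD → CNY → NOK → KRW: 1 × 0.000812314 ÷ 0.148279 × 1.43381 ÷ 0.00785480 = 1.000002
Product ≈ 1 (deviation 0.000%, within rounding noise).

1.0000 (no arbitrage)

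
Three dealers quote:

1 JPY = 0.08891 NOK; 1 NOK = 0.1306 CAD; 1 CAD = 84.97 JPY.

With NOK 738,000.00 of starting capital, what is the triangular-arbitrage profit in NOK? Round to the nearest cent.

Profit: NOK 9,992.01

Profitable loop is NOK → JPY → CAD → NOK:
NOK 738,000.00 ÷ 0.08891 = JPY 8,300,529
JPY 8,300,529 ÷ 84.97 = CAD 97,687.76
CAD 97,687.76 ÷ 0.1306 = NOK 747,992.01
Profit = NOK 747,992.01 − NOK 738,000.00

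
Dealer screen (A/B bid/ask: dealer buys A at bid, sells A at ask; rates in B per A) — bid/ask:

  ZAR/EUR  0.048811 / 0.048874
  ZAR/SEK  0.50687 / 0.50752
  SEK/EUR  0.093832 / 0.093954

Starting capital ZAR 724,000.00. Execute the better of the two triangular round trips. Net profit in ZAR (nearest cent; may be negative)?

Best loop ZAR → EUR → SEK → ZAR:
ZAR 724,000.00 × 0.048811 (sell ZAR at bid) = EUR 35,339.16
EUR 35,339.16 ÷ 0.093954 (buy SEK at ask) = SEK 376,132.62
SEK 376,132.62 ÷ 0.50752 (buy ZAR at ask) = ZAR 741,118.81

Net profit: ZAR 17,118.81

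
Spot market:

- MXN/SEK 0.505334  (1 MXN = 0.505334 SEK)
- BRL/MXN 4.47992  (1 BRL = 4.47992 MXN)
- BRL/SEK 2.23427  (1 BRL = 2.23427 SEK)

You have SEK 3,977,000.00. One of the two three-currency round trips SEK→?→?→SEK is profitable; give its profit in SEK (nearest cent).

Profitable loop is SEK → BRL → MXN → SEK:
SEK 3,977,000.00 ÷ 2.23427 = BRL 1,779,999.73
BRL 1,779,999.73 × 4.47992 = MXN 7,974,256.40
MXN 7,974,256.40 × 0.505334 = SEK 4,029,662.88
Profit = SEK 4,029,662.88 − SEK 3,977,000.00

Profit: SEK 52,662.88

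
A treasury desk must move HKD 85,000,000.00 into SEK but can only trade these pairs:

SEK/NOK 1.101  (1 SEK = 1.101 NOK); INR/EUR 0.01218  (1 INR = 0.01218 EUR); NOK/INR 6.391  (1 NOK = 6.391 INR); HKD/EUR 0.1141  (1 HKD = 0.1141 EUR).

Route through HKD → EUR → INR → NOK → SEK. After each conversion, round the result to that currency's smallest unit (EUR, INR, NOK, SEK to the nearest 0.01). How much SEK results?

SEK 113,162,138.32

HKD 85,000,000.00 × 0.1141 = EUR 9,698,500.00
EUR 9,698,500.00 ÷ 0.01218 = INR 796,264,367.82
INR 796,264,367.82 ÷ 6.391 = NOK 124,591,514.29
NOK 124,591,514.29 ÷ 1.101 = SEK 113,162,138.32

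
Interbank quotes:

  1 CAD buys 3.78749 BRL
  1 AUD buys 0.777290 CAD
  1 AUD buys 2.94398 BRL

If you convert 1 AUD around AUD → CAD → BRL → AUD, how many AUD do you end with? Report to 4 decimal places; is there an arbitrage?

1.0000 (no arbitrage)

Around AUD → CAD → BRL → AUD: 1 × 0.777290 × 3.78749 ÷ 2.94398 = 0.999999
Product ≈ 1 (deviation 0.000%, within rounding noise).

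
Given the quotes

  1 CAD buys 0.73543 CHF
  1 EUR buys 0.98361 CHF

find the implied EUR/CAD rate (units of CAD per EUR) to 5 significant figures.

1 EUR × 0.98361 = 0.98361 CHF
0.98361 CHF ÷ 0.73543 = 1.33746 CAD

EUR/CAD = 1.3375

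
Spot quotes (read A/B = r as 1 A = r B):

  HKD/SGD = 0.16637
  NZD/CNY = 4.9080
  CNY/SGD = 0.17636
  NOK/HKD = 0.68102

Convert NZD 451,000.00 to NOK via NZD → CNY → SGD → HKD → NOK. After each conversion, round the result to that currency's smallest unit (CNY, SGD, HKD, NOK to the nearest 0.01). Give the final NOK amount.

NZD 451,000.00 × 4.9080 = CNY 2,213,508.00
CNY 2,213,508.00 × 0.17636 = SGD 390,374.27
SGD 390,374.27 ÷ 0.16637 = HKD 2,346,422.25
HKD 2,346,422.25 ÷ 0.68102 = NOK 3,445,452.78

NOK 3,445,452.78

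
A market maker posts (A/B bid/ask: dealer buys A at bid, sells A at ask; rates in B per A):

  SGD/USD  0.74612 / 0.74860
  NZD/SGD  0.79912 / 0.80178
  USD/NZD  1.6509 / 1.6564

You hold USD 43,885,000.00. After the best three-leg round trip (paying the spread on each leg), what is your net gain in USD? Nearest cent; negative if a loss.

Net profit: USD 256,373.17

Best loop USD → SGD → NZD → USD:
USD 43,885,000.00 ÷ 0.74860 (buy SGD at ask) = SGD 58,622,762.49
SGD 58,622,762.49 ÷ 0.80178 (buy NZD at ask) = NZD 73,115,770.52
NZD 73,115,770.52 ÷ 1.6564 (buy USD at ask) = USD 44,141,373.17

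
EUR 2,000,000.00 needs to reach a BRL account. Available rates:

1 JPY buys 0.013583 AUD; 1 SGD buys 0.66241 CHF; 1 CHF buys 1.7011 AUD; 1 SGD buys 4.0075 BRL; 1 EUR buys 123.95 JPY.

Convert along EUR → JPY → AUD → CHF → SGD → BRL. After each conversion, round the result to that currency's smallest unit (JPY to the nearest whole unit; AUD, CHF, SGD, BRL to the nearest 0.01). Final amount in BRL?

BRL 11,975,372.60

EUR 2,000,000.00 × 123.95 = JPY 247,900,000
JPY 247,900,000 × 0.013583 = AUD 3,367,225.70
AUD 3,367,225.70 ÷ 1.7011 = CHF 1,979,440.19
CHF 1,979,440.19 ÷ 0.66241 = SGD 2,988,240.20
SGD 2,988,240.20 × 4.0075 = BRL 11,975,372.60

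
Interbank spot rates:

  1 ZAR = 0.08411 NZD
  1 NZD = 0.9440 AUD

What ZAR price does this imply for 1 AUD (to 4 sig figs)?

AUD/ZAR = 12.59

1 AUD ÷ 0.9440 = 1.05932 NZD
1.05932 NZD ÷ 0.08411 = 12.5945 ZAR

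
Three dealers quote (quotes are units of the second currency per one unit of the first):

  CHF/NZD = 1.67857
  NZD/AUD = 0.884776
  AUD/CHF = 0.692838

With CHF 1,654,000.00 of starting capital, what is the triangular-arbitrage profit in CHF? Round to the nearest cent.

Profitable loop is CHF → NZD → AUD → CHF:
CHF 1,654,000.00 × 1.67857 = NZD 2,776,354.78
NZD 2,776,354.78 × 0.884776 = AUD 2,456,452.08
AUD 2,456,452.08 × 0.692838 = CHF 1,701,923.34
Profit = CHF 1,701,923.34 − CHF 1,654,000.00

Profit: CHF 47,923.34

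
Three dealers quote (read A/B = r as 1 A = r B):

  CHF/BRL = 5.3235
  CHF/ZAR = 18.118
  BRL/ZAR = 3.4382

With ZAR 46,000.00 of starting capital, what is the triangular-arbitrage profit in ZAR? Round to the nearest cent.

Profit: ZAR 470.35

Profitable loop is ZAR → CHF → BRL → ZAR:
ZAR 46,000.00 ÷ 18.118 = CHF 2,538.91
CHF 2,538.91 × 5.3235 = BRL 13,515.90
BRL 13,515.90 × 3.4382 = ZAR 46,470.35
Profit = ZAR 46,470.35 − ZAR 46,000.00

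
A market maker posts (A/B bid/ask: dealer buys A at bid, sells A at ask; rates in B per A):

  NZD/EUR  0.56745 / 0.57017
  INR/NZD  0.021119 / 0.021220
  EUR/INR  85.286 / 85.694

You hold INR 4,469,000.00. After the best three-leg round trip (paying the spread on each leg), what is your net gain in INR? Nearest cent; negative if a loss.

Best loop INR → NZD → EUR → INR:
INR 4,469,000.00 × 0.021119 (sell INR at bid) = NZD 94,380.81
NZD 94,380.81 × 0.56745 (sell NZD at bid) = EUR 53,556.39
EUR 53,556.39 × 85.286 (sell EUR at bid) = INR 4,567,610.38

Net profit: INR 98,610.38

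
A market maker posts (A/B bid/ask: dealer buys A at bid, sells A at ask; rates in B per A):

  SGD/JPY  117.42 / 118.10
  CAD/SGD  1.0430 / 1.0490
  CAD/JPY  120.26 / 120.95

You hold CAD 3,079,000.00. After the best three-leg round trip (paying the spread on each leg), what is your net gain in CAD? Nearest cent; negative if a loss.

Net profit: CAD 38,670.41

Best loop CAD → SGD → JPY → CAD:
CAD 3,079,000.00 × 1.0430 (sell CAD at bid) = SGD 3,211,397.00
SGD 3,211,397.00 × 117.42 (sell SGD at bid) = JPY 377,082,236
JPY 377,082,236 ÷ 120.95 (buy CAD at ask) = CAD 3,117,670.41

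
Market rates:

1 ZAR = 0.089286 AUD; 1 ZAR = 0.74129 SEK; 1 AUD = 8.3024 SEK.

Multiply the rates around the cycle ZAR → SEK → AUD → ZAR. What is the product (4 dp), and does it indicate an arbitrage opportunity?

1.0000 (no arbitrage)

Around ZAR → SEK → AUD → ZAR: 1 × 0.74129 ÷ 8.3024 ÷ 0.089286 = 1.000003
Product ≈ 1 (deviation 0.000%, within rounding noise).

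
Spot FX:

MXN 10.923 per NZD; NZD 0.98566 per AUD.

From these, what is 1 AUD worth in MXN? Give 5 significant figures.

1 AUD × 0.98566 = 0.98566 NZD
0.98566 NZD × 10.923 = 10.7664 MXN

AUD/MXN = 10.766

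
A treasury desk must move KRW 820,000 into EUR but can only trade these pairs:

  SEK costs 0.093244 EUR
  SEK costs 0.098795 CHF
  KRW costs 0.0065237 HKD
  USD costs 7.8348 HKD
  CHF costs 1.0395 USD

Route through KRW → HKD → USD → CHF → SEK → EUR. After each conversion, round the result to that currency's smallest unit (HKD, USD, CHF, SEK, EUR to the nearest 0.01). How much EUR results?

KRW 820,000 × 0.0065237 = HKD 5,349.43
HKD 5,349.43 ÷ 7.8348 = USD 682.78
USD 682.78 ÷ 1.0395 = CHF 656.84
CHF 656.84 ÷ 0.098795 = SEK 6,648.51
SEK 6,648.51 × 0.093244 = EUR 619.93

EUR 619.93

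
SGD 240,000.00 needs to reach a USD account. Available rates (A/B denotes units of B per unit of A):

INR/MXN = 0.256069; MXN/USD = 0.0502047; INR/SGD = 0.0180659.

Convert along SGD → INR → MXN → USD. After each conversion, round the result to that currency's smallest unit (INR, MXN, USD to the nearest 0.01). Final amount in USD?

USD 170,786.30

SGD 240,000.00 ÷ 0.0180659 = INR 13,284,696.58
INR 13,284,696.58 × 0.256069 = MXN 3,401,798.97
MXN 3,401,798.97 × 0.0502047 = USD 170,786.30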